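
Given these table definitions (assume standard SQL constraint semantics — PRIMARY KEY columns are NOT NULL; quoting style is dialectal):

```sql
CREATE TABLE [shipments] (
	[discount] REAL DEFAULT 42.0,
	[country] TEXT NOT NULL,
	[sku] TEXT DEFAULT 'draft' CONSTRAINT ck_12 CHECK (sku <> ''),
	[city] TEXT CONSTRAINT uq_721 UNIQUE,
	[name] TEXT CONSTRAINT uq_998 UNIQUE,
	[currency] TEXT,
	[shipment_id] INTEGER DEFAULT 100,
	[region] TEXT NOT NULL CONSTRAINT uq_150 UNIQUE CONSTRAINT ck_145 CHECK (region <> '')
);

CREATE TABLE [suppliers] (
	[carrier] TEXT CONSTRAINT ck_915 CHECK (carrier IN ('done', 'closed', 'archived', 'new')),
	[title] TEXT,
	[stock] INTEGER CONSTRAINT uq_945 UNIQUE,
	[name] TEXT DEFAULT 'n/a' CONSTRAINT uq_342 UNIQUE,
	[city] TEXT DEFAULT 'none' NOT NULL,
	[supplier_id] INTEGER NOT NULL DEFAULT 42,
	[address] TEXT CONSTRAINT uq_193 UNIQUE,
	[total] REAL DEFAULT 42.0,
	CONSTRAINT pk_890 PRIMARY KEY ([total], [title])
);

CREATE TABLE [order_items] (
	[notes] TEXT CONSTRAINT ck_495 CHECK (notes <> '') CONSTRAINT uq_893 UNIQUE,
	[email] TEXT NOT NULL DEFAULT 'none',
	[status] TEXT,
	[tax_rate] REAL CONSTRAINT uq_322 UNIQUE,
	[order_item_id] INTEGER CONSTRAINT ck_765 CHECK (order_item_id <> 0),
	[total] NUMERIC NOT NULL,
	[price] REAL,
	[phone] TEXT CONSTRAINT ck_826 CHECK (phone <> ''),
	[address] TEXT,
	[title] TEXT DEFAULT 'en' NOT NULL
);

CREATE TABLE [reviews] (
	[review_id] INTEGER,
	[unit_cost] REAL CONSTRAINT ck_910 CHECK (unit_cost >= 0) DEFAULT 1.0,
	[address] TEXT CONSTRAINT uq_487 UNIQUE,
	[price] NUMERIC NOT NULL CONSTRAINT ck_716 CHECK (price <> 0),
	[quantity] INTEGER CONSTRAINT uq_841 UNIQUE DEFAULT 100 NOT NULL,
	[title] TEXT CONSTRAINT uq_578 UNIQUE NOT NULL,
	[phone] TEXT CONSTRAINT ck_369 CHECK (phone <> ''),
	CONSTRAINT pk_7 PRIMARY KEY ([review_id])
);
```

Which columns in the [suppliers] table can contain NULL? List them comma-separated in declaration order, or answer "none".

carrier, stock, name, address

- carrier: CHECK does not forbid NULL (a CHECK constraint passes when its expression is NULL) → nullable.
- title: part of the PRIMARY KEY, which implies NOT NULL → not nullable.
- stock: UNIQUE does not imply NOT NULL → nullable.
- name: UNIQUE does not imply NOT NULL → nullable.
- city: declared NOT NULL → not nullable.
- supplier_id: declared NOT NULL → not nullable.
- address: UNIQUE does not imply NOT NULL → nullable.
- total: part of the PRIMARY KEY, which implies NOT NULL → not nullable.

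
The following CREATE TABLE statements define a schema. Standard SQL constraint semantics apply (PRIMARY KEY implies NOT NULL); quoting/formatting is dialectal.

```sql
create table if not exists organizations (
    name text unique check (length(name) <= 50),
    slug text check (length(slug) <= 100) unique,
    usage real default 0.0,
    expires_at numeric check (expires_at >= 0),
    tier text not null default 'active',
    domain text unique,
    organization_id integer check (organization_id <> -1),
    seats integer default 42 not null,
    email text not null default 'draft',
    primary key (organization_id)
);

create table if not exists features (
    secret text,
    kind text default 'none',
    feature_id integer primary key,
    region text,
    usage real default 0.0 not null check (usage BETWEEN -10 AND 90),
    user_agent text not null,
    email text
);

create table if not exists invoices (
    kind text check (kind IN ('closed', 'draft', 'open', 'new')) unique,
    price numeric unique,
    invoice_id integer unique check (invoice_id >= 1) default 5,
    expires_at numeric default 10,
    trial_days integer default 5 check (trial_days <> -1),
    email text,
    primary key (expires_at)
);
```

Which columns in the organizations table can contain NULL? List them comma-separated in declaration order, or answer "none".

name, slug, usage, expires_at, domain

- name: CHECK does not forbid NULL (a CHECK constraint passes when its expression is NULL) → nullable.
- slug: CHECK does not forbid NULL (a CHECK constraint passes when its expression is NULL) → nullable.
- usage: DEFAULT only fills an omitted column; an explicit NULL is still allowed → nullable.
- expires_at: CHECK does not forbid NULL (a CHECK constraint passes when its expression is NULL) → nullable.
- tier: declared NOT NULL → not nullable.
- domain: UNIQUE does not imply NOT NULL → nullable.
- organization_id: part of the PRIMARY KEY, which implies NOT NULL → not nullable.
- seats: declared NOT NULL → not nullable.
- email: declared NOT NULL → not nullable.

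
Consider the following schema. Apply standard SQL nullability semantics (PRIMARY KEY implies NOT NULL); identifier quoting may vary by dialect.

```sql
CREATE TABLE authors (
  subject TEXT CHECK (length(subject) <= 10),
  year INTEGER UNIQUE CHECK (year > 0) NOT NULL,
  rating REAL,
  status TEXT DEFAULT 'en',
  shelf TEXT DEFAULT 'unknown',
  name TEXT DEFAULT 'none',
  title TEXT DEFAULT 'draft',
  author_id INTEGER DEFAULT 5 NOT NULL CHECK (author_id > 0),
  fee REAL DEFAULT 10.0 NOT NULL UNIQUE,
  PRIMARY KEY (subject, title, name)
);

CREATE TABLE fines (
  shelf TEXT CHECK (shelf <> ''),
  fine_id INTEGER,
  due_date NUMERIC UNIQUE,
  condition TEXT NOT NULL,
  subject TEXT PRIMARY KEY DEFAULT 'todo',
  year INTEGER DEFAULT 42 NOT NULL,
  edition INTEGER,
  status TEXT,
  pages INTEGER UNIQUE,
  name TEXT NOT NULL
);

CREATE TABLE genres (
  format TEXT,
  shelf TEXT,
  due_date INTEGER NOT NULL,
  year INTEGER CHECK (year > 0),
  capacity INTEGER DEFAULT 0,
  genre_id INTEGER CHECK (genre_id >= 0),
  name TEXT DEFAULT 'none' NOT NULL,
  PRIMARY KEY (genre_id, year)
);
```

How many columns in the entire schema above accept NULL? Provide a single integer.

authors: 3 nullable (rating, status, shelf — PK (subject, title, name) and explicit NOT NULL columns excluded).
fines: 6 nullable (shelf, fine_id, due_date, edition, status, pages — PK (subject) and explicit NOT NULL columns excluded).
genres: 3 nullable (format, shelf, capacity — PK (genre_id, year) and explicit NOT NULL columns excluded).
Total: 3 + 6 + 3 = 12.

12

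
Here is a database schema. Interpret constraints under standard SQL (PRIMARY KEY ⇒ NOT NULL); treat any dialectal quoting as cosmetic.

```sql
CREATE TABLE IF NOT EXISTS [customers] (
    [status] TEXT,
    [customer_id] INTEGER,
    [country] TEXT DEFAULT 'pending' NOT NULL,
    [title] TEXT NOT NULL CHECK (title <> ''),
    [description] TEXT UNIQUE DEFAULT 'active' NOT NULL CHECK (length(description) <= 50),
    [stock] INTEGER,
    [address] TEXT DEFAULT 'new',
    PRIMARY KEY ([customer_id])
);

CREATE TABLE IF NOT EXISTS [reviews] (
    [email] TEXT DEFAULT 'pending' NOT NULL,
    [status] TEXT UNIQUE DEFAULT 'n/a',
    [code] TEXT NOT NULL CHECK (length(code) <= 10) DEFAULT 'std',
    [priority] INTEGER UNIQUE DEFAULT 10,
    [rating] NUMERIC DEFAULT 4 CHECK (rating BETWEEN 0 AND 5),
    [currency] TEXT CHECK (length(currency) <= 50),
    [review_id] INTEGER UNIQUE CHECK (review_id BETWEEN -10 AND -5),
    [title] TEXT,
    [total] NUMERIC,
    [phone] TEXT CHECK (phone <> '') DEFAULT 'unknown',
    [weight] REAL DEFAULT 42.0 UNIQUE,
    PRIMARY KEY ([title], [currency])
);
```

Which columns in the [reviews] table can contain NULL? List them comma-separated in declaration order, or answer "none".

status, priority, rating, review_id, total, phone, weight

- email: declared NOT NULL → not nullable.
- status: UNIQUE does not imply NOT NULL → nullable.
- code: declared NOT NULL → not nullable.
- priority: UNIQUE does not imply NOT NULL → nullable.
- rating: CHECK does not forbid NULL (a CHECK constraint passes when its expression is NULL) → nullable.
- currency: part of the PRIMARY KEY, which implies NOT NULL → not nullable.
- review_id: CHECK does not forbid NULL (a CHECK constraint passes when its expression is NULL) → nullable.
- title: part of the PRIMARY KEY, which implies NOT NULL → not nullable.
- total: no NOT NULL constraint applies → nullable.
- phone: CHECK does not forbid NULL (a CHECK constraint passes when its expression is NULL) → nullable.
- weight: UNIQUE does not imply NOT NULL → nullable.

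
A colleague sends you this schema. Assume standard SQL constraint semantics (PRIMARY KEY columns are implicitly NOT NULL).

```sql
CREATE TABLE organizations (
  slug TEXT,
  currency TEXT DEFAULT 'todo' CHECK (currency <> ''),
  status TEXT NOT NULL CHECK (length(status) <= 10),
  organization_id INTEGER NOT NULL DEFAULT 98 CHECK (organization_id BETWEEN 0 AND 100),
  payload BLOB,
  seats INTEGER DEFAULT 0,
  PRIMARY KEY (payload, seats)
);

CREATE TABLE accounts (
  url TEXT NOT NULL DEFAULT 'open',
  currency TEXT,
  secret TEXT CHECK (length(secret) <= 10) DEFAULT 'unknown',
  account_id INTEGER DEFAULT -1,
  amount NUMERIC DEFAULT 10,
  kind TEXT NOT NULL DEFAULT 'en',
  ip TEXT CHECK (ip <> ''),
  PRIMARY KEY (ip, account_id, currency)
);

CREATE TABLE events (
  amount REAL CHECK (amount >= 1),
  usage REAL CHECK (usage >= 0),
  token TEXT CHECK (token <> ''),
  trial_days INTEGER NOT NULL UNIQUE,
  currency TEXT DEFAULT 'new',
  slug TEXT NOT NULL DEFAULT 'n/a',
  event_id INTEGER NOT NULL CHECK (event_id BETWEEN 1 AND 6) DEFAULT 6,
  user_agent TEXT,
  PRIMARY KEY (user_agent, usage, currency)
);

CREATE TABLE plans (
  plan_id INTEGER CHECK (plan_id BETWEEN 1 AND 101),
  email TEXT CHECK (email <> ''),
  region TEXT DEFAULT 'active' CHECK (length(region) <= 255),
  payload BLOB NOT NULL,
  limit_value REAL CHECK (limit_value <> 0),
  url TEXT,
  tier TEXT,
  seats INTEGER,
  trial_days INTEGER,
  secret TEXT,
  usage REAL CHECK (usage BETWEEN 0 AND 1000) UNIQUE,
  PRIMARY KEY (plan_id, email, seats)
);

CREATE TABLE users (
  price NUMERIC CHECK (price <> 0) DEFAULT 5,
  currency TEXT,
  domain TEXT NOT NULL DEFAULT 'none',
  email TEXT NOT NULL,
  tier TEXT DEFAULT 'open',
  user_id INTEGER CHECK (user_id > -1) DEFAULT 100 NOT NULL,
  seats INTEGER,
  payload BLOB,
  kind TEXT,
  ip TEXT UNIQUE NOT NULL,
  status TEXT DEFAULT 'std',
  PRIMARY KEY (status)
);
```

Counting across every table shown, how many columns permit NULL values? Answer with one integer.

organizations: 2 nullable (slug, currency — PK (payload, seats) and explicit NOT NULL columns excluded).
accounts: 2 nullable (secret, amount — PK (ip, account_id, currency) and explicit NOT NULL columns excluded).
events: 2 nullable (amount, token — PK (user_agent, usage, currency) and explicit NOT NULL columns excluded).
plans: 7 nullable (region, limit_value, url, tier, trial_days, secret, usage — PK (plan_id, email, seats) and explicit NOT NULL columns excluded).
users: 6 nullable (price, currency, tier, seats, payload, kind — PK (status) and explicit NOT NULL columns excluded).
Total: 2 + 2 + 2 + 7 + 6 = 19.

19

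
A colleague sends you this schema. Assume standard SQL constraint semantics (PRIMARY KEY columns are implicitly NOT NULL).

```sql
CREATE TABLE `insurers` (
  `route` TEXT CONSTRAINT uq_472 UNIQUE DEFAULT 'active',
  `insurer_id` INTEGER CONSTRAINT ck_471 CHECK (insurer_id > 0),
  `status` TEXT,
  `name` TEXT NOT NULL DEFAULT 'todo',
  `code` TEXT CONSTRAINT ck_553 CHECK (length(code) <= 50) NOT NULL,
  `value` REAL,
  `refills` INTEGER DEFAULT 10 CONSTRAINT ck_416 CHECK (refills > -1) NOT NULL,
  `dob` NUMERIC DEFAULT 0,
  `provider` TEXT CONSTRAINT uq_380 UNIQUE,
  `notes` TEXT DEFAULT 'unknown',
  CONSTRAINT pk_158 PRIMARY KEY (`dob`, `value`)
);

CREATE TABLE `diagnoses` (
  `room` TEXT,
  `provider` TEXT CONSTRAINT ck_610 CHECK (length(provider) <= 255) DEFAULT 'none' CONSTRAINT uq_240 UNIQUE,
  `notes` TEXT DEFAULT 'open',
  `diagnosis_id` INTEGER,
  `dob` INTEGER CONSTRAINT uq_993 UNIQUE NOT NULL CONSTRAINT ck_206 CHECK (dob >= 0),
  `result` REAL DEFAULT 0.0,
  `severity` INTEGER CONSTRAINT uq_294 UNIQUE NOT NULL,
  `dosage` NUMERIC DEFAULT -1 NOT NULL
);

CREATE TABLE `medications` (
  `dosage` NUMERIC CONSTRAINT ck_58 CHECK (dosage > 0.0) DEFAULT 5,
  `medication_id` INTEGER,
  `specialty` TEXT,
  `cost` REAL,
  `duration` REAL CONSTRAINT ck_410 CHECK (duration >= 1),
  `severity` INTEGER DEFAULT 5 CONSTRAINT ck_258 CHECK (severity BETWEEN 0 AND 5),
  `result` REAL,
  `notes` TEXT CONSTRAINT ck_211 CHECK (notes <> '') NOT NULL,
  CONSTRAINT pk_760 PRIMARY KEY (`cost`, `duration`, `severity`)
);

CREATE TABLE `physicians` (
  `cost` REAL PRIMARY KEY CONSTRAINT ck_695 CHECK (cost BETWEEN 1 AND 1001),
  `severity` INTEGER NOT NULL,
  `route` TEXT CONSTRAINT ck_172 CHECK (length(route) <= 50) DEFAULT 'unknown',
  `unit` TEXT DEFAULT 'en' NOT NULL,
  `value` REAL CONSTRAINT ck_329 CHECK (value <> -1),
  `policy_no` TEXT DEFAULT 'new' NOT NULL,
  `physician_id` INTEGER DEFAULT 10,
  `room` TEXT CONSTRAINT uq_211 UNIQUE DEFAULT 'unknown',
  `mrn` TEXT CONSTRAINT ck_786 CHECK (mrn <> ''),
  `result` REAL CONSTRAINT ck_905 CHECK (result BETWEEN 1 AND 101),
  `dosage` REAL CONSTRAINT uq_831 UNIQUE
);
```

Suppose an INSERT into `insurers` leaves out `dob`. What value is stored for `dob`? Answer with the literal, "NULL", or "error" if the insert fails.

0

dob has an explicit DEFAULT 0.
When the column is omitted from an INSERT, that default is used.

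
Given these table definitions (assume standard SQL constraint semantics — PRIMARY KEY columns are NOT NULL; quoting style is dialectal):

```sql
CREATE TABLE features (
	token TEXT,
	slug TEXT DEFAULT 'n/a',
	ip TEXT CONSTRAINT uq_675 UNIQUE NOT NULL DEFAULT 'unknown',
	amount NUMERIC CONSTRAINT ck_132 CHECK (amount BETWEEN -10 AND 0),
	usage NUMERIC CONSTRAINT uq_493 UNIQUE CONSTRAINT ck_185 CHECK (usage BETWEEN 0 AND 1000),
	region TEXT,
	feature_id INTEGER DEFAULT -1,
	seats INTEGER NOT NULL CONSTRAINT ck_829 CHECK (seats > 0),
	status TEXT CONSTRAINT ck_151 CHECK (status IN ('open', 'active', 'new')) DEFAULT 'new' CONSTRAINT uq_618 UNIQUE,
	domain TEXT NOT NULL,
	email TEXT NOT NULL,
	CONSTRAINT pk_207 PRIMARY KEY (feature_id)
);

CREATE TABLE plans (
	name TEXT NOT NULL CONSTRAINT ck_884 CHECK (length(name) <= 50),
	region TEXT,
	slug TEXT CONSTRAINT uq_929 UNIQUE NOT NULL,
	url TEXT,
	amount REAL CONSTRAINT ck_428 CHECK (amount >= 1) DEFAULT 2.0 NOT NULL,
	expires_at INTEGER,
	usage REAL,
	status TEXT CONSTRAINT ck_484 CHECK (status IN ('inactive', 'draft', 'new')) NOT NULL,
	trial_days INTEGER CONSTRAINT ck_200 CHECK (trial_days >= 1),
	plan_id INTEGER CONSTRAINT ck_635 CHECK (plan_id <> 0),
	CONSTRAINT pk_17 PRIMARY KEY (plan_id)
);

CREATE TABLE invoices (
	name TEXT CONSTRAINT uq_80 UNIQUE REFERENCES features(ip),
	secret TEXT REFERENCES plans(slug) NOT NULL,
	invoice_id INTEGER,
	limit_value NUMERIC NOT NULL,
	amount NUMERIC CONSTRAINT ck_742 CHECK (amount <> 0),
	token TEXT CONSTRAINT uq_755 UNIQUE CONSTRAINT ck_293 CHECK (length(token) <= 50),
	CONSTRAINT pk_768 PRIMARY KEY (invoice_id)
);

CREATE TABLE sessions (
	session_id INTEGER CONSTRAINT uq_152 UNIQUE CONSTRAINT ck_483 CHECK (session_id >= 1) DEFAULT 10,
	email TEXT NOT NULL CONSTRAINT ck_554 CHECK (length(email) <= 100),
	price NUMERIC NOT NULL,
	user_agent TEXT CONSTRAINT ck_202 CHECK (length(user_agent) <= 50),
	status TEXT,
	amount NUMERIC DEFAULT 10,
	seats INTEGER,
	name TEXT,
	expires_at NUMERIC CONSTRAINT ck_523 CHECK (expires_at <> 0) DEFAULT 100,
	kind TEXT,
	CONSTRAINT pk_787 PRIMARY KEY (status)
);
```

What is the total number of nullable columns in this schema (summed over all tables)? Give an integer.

21

features: 6 nullable (token, slug, amount, usage, region, status — PK (feature_id) and explicit NOT NULL columns excluded).
plans: 5 nullable (region, url, expires_at, usage, trial_days — PK (plan_id) and explicit NOT NULL columns excluded).
invoices: 3 nullable (name, amount, token — PK (invoice_id) and explicit NOT NULL columns excluded).
sessions: 7 nullable (session_id, user_agent, amount, seats, name, expires_at, kind — PK (status) and explicit NOT NULL columns excluded).
Total: 6 + 5 + 3 + 7 = 21.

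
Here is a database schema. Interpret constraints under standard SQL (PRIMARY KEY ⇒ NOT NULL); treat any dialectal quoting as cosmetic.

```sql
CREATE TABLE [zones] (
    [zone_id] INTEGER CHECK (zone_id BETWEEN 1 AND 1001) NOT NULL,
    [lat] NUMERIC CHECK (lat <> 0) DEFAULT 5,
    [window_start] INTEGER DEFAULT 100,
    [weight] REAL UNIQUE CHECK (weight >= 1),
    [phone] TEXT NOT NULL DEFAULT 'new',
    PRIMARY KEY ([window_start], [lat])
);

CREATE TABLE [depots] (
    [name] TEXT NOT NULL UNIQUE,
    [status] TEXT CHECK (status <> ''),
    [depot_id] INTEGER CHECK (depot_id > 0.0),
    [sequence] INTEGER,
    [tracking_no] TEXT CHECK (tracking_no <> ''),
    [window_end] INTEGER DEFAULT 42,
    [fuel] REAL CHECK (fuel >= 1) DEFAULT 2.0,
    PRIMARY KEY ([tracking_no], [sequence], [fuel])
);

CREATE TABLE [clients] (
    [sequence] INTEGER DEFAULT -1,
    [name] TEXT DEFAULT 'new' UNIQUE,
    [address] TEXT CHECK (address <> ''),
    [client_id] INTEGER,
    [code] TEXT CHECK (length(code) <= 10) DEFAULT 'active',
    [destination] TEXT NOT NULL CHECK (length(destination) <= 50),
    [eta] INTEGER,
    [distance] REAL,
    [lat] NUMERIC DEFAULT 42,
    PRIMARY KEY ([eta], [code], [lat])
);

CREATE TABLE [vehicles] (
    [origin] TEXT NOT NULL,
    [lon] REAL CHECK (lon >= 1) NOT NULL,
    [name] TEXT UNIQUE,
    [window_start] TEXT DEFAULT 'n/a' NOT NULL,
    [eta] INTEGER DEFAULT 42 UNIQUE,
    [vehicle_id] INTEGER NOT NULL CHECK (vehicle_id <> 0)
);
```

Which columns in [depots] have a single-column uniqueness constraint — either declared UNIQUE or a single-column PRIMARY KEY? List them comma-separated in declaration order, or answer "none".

name

- name: declared UNIQUE → unique.
- status: no UNIQUE or single-column PK constraint.
- depot_id: no UNIQUE or single-column PK constraint.
- sequence: part of a composite PRIMARY KEY — only the tuple is unique, not this column on its own.
- tracking_no: part of a composite PRIMARY KEY — only the tuple is unique, not this column on its own.
- window_end: no UNIQUE or single-column PK constraint.
- fuel: part of a composite PRIMARY KEY — only the tuple is unique, not this column on its own.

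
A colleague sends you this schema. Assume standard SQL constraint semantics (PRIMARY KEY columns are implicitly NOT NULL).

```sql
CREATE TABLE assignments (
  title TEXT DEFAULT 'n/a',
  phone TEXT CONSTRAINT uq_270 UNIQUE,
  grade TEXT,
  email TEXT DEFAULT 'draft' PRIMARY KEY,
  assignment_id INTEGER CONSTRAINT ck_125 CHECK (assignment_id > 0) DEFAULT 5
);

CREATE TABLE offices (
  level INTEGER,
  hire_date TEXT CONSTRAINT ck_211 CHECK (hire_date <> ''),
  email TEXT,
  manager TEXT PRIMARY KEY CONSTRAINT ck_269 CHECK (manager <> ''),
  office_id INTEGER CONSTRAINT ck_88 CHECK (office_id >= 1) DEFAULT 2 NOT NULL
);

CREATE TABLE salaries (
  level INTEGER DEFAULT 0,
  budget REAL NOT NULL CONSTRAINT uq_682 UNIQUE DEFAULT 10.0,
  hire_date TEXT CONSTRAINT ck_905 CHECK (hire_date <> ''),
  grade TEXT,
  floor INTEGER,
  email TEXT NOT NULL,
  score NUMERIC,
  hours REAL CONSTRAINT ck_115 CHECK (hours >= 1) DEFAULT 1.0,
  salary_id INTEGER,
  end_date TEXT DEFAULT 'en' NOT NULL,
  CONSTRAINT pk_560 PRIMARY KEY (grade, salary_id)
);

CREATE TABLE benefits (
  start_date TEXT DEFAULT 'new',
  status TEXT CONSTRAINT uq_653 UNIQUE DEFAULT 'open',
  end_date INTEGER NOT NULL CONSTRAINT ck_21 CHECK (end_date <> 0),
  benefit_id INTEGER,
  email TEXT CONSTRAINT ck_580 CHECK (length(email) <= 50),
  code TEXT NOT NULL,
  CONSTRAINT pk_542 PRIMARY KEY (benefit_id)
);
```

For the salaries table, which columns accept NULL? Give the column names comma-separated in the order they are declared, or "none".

level, hire_date, floor, score, hours

- level: DEFAULT only fills an omitted column; an explicit NULL is still allowed → nullable.
- budget: declared NOT NULL → not nullable.
- hire_date: CHECK does not forbid NULL (a CHECK constraint passes when its expression is NULL) → nullable.
- grade: part of the PRIMARY KEY, which implies NOT NULL → not nullable.
- floor: no NOT NULL constraint applies → nullable.
- email: declared NOT NULL → not nullable.
- score: no NOT NULL constraint applies → nullable.
- hours: CHECK does not forbid NULL (a CHECK constraint passes when its expression is NULL) → nullable.
- salary_id: part of the PRIMARY KEY, which implies NOT NULL → not nullable.
- end_date: declared NOT NULL → not nullable.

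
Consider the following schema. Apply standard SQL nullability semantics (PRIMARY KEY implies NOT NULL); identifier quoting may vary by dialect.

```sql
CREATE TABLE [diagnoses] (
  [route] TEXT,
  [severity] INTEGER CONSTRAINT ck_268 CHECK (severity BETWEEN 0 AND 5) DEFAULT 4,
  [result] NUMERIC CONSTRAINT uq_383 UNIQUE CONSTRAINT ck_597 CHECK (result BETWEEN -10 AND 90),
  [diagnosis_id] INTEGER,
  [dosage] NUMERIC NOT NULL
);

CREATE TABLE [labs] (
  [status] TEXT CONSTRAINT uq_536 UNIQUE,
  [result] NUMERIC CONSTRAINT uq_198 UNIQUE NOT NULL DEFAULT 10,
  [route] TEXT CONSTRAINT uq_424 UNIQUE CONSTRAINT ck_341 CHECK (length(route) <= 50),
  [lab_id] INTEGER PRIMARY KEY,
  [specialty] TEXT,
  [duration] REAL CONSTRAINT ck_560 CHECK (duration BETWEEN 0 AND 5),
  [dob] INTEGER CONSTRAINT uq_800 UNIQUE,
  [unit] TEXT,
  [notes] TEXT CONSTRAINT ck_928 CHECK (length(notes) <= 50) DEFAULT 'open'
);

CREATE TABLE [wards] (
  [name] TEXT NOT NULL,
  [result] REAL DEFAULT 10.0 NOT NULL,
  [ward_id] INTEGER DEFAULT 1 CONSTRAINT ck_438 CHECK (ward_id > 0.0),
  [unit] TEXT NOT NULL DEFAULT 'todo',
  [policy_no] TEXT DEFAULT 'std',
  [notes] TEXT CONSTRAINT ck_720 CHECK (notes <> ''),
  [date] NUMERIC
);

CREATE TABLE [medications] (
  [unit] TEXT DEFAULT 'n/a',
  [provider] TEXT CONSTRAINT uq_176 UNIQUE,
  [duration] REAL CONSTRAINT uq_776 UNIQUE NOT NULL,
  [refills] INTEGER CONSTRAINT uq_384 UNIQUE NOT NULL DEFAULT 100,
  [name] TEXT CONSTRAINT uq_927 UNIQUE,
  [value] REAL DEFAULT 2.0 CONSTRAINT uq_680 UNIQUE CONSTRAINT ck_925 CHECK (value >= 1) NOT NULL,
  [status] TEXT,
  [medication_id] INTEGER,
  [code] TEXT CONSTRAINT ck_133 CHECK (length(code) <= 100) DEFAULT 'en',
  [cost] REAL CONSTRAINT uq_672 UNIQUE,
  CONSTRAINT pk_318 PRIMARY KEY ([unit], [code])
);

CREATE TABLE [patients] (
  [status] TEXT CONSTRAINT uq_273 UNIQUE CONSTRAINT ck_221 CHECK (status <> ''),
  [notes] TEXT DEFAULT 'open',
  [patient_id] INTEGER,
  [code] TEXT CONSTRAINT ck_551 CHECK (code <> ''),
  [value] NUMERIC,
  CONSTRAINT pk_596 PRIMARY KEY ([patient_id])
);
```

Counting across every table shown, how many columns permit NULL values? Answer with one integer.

24

diagnoses: 4 nullable (route, severity, result, diagnosis_id — PK none and explicit NOT NULL columns excluded).
labs: 7 nullable (status, route, specialty, duration, dob, unit, notes — PK (lab_id) and explicit NOT NULL columns excluded).
wards: 4 nullable (ward_id, policy_no, notes, date — PK none and explicit NOT NULL columns excluded).
medications: 5 nullable (provider, name, status, medication_id, cost — PK (unit, code) and explicit NOT NULL columns excluded).
patients: 4 nullable (status, notes, code, value — PK (patient_id) and explicit NOT NULL columns excluded).
Total: 4 + 7 + 4 + 5 + 4 = 24.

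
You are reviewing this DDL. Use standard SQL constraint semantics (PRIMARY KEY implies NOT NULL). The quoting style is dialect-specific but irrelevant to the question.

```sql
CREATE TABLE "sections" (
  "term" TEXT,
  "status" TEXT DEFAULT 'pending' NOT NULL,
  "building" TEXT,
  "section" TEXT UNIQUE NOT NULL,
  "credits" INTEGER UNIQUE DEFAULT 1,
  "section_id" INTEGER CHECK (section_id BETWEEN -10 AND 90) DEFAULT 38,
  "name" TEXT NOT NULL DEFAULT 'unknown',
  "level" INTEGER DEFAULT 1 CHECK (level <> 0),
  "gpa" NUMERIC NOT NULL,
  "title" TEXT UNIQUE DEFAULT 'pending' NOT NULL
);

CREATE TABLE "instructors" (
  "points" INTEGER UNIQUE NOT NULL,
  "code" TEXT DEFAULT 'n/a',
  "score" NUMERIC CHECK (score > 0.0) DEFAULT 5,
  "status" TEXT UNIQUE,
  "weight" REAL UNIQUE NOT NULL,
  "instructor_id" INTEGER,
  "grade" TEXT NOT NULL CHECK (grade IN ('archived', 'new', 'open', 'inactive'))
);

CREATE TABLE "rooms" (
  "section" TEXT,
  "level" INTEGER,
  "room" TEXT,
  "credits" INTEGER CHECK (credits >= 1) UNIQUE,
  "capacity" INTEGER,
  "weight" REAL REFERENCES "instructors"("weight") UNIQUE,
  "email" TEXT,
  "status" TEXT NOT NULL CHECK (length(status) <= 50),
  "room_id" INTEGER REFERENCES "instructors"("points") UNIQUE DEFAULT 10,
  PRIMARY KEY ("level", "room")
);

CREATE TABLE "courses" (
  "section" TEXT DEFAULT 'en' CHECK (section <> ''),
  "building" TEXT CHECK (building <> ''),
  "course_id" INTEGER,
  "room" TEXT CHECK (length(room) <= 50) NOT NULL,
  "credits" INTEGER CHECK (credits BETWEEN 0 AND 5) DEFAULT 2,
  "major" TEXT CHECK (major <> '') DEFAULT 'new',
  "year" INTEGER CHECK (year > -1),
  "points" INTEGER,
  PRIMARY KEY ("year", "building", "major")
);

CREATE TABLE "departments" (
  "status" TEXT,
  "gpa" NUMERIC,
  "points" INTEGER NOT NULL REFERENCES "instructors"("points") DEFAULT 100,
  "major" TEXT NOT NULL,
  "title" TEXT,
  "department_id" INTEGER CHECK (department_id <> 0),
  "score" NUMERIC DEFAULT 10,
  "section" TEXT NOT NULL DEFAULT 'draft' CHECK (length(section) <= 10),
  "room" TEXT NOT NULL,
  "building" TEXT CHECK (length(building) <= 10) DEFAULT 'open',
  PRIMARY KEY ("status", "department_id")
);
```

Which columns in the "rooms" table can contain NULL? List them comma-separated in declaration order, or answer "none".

- section: no NOT NULL constraint applies → nullable.
- level: part of the PRIMARY KEY, which implies NOT NULL → not nullable.
- room: part of the PRIMARY KEY, which implies NOT NULL → not nullable.
- credits: CHECK does not forbid NULL (a CHECK constraint passes when its expression is NULL) → nullable.
- capacity: no NOT NULL constraint applies → nullable.
- weight: a foreign key column may be NULL unless separately constrained → nullable.
- email: no NOT NULL constraint applies → nullable.
- status: declared NOT NULL → not nullable.
- room_id: a foreign key column may be NULL unless separately constrained → nullable.

section, credits, capacity, weight, email, room_id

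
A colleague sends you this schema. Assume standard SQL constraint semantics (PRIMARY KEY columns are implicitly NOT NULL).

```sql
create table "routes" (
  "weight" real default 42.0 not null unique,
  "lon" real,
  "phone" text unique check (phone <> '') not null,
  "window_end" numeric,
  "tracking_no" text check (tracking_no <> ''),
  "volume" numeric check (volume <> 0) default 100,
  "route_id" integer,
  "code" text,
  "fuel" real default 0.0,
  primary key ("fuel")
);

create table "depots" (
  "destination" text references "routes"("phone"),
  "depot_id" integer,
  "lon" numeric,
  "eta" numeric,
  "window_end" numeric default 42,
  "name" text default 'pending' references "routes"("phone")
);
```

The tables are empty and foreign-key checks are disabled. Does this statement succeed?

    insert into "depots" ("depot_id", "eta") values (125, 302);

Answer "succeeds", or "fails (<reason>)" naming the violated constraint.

depots has no NOT NULL or PRIMARY KEY columns.
No constraint is violated.

succeeds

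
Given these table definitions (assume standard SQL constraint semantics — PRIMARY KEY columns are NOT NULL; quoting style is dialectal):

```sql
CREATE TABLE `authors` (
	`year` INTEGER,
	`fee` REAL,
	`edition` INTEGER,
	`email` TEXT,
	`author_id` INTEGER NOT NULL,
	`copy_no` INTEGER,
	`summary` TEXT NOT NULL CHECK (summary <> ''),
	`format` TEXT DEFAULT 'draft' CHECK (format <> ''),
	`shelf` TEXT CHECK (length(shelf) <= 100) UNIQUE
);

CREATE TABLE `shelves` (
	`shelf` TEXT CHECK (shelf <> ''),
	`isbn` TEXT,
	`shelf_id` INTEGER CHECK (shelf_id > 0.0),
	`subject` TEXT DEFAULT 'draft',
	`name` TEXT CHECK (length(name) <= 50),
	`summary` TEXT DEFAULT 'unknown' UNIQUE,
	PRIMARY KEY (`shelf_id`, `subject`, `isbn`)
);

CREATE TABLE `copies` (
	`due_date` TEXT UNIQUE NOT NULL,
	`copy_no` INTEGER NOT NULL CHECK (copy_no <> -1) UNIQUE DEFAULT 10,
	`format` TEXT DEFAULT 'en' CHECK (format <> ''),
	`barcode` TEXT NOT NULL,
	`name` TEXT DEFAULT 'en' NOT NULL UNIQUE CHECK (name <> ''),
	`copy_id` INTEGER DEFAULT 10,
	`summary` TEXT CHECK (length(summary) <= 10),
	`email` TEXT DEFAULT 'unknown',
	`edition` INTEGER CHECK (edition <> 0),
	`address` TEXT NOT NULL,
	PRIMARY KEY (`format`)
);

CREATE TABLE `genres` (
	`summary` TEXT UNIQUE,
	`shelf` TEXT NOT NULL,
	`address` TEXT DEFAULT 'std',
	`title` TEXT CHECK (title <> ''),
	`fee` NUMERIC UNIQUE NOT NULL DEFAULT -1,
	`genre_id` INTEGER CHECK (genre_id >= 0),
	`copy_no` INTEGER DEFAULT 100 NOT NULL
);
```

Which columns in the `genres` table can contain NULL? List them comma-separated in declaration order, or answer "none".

summary, address, title, genre_id

- summary: UNIQUE does not imply NOT NULL → nullable.
- shelf: declared NOT NULL → not nullable.
- address: DEFAULT only fills an omitted column; an explicit NULL is still allowed → nullable.
- title: CHECK does not forbid NULL (a CHECK constraint passes when its expression is NULL) → nullable.
- fee: declared NOT NULL → not nullable.
- genre_id: CHECK does not forbid NULL (a CHECK constraint passes when its expression is NULL) → nullable.
- copy_no: declared NOT NULL → not nullable.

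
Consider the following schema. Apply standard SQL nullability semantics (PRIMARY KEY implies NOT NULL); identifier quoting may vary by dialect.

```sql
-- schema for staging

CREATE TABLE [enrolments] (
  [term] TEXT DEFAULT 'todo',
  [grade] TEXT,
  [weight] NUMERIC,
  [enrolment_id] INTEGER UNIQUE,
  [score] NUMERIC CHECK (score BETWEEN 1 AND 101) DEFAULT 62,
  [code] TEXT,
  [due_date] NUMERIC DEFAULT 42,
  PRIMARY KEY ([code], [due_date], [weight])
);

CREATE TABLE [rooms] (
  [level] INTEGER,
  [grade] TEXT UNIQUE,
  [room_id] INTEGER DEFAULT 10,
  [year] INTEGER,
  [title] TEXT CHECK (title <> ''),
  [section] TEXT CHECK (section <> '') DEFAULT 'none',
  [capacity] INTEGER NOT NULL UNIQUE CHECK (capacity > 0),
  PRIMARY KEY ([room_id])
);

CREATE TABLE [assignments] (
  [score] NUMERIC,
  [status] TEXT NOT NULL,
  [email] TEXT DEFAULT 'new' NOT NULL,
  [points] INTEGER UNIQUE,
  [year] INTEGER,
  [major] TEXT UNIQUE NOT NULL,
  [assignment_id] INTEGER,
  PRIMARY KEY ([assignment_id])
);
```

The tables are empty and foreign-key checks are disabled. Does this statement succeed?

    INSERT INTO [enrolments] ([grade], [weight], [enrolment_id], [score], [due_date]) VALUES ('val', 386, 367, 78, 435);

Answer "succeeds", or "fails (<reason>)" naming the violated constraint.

fails (NOT NULL on code)

code is omitted from the column list and has no DEFAULT, so it would receive NULL.
But code is part of the PRIMARY KEY (implied NOT NULL).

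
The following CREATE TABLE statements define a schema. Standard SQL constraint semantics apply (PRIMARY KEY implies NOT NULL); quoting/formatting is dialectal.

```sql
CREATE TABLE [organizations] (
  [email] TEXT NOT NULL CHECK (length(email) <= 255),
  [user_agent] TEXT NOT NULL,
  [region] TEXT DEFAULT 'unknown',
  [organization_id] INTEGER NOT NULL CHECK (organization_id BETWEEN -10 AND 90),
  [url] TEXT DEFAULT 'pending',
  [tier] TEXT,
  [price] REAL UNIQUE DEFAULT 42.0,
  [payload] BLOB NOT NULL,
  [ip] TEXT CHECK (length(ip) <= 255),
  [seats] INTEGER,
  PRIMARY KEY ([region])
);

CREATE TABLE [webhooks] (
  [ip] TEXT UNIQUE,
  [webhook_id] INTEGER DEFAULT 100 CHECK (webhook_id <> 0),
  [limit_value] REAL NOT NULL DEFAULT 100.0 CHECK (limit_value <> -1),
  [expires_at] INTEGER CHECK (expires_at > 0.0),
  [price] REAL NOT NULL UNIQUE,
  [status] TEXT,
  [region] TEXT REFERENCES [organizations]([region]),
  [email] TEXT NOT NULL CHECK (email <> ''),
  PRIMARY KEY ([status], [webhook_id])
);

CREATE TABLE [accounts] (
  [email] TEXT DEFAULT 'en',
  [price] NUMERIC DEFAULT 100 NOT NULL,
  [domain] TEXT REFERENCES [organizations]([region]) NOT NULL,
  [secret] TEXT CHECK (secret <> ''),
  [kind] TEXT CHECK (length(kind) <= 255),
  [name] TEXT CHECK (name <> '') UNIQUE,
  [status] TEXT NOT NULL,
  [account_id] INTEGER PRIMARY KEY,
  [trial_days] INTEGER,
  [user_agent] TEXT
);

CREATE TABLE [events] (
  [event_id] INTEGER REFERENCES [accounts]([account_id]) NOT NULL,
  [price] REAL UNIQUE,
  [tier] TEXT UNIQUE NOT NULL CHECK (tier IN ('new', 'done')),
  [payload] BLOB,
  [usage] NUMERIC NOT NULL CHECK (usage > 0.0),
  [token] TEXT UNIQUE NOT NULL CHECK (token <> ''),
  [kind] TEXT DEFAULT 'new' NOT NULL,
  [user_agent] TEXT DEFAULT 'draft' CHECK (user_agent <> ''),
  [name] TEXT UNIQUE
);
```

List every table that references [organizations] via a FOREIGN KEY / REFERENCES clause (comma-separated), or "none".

- webhooks.region references organizations(region).
- accounts.domain references organizations(region).

webhooks, accounts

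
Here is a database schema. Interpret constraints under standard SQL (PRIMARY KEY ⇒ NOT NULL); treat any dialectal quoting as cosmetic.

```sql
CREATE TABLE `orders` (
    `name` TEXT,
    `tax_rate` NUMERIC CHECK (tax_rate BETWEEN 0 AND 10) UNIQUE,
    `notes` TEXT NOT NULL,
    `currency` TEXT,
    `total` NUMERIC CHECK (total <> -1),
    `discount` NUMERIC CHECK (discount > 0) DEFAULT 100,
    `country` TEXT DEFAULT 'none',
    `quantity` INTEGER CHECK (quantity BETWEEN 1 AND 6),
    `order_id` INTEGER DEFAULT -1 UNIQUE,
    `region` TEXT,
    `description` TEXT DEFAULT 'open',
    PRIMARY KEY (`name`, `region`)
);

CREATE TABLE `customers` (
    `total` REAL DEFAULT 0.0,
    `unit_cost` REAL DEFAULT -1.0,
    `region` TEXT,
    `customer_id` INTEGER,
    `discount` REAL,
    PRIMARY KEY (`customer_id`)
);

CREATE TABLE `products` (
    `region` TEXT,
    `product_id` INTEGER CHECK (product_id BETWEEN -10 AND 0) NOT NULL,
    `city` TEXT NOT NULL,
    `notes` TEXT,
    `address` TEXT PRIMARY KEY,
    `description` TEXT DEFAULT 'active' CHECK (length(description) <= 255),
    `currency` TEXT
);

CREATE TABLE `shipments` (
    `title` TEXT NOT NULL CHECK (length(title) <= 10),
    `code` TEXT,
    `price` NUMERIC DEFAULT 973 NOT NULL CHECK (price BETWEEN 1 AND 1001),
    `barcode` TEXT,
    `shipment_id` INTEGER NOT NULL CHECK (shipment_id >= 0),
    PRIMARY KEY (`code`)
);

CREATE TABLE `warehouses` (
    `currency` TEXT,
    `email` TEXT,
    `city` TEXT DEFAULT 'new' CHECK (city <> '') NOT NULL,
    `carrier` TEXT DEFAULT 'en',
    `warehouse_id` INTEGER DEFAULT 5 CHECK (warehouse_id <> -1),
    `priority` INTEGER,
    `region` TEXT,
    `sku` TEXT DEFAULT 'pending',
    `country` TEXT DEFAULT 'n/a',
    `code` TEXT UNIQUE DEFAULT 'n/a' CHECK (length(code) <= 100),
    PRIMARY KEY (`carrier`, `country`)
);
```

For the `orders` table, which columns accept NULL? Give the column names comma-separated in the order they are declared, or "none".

- name: part of the PRIMARY KEY, which implies NOT NULL → not nullable.
- tax_rate: CHECK does not forbid NULL (a CHECK constraint passes when its expression is NULL) → nullable.
- notes: declared NOT NULL → not nullable.
- currency: no NOT NULL constraint applies → nullable.
- total: CHECK does not forbid NULL (a CHECK constraint passes when its expression is NULL) → nullable.
- discount: CHECK does not forbid NULL (a CHECK constraint passes when its expression is NULL) → nullable.
- country: DEFAULT only fills an omitted column; an explicit NULL is still allowed → nullable.
- quantity: CHECK does not forbid NULL (a CHECK constraint passes when its expression is NULL) → nullable.
- order_id: UNIQUE does not imply NOT NULL → nullable.
- region: part of the PRIMARY KEY, which implies NOT NULL → not nullable.
- description: DEFAULT only fills an omitted column; an explicit NULL is still allowed → nullable.

tax_rate, currency, total, discount, country, quantity, order_id, description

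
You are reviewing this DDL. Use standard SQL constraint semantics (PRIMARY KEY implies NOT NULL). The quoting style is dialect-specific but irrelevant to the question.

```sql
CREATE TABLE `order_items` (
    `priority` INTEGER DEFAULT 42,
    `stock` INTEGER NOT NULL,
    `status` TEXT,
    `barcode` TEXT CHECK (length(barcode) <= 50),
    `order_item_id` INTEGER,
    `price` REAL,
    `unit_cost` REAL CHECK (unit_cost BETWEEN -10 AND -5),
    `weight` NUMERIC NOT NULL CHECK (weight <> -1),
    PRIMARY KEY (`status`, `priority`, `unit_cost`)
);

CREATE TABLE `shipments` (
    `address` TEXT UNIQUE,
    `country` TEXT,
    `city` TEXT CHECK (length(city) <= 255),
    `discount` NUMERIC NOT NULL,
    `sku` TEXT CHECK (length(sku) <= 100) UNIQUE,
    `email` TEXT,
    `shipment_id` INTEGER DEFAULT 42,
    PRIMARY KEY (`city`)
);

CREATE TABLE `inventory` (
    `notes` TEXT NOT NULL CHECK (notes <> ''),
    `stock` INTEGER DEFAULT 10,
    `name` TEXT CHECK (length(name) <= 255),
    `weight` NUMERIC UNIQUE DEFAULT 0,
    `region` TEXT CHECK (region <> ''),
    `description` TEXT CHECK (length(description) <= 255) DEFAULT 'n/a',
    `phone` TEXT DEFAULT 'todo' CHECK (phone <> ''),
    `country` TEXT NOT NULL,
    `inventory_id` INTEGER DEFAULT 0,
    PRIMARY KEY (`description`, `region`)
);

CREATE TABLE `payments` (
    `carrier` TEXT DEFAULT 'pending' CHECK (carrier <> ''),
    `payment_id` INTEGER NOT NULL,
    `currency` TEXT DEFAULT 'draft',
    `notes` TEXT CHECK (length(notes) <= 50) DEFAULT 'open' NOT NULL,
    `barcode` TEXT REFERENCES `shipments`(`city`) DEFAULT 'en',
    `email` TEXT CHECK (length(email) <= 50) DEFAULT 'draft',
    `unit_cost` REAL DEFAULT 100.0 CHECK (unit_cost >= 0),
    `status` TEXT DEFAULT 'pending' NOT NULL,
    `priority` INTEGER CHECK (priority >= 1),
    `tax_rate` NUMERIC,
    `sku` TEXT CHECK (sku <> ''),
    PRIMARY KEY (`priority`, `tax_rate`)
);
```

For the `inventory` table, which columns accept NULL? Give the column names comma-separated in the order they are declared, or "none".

stock, name, weight, phone, inventory_id

- notes: declared NOT NULL → not nullable.
- stock: DEFAULT only fills an omitted column; an explicit NULL is still allowed → nullable.
- name: CHECK does not forbid NULL (a CHECK constraint passes when its expression is NULL) → nullable.
- weight: UNIQUE does not imply NOT NULL → nullable.
- region: part of the PRIMARY KEY, which implies NOT NULL → not nullable.
- description: part of the PRIMARY KEY, which implies NOT NULL → not nullable.
- phone: CHECK does not forbid NULL (a CHECK constraint passes when its expression is NULL) → nullable.
- country: declared NOT NULL → not nullable.
- inventory_id: DEFAULT only fills an omitted column; an explicit NULL is still allowed → nullable.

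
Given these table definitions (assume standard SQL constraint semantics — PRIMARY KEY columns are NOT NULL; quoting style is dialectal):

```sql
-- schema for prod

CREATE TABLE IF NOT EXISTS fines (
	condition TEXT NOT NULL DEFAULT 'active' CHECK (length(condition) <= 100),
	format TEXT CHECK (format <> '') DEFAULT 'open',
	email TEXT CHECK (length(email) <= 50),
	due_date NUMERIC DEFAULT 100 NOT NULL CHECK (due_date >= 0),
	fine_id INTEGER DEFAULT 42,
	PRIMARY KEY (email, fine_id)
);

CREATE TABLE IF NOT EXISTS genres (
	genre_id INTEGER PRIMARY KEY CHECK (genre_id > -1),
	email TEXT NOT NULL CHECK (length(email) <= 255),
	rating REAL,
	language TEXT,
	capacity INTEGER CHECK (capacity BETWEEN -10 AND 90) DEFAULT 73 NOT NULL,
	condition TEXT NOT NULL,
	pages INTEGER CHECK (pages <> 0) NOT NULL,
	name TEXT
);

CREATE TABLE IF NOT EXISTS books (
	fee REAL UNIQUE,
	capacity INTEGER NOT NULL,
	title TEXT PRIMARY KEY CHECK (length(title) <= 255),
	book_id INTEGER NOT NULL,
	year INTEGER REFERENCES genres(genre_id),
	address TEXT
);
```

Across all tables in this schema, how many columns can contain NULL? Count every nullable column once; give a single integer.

7

fines: 1 nullable (format — PK (email, fine_id) and explicit NOT NULL columns excluded).
genres: 3 nullable (rating, language, name — PK (genre_id) and explicit NOT NULL columns excluded).
books: 3 nullable (fee, year, address — PK (title) and explicit NOT NULL columns excluded).
Total: 1 + 3 + 3 = 7.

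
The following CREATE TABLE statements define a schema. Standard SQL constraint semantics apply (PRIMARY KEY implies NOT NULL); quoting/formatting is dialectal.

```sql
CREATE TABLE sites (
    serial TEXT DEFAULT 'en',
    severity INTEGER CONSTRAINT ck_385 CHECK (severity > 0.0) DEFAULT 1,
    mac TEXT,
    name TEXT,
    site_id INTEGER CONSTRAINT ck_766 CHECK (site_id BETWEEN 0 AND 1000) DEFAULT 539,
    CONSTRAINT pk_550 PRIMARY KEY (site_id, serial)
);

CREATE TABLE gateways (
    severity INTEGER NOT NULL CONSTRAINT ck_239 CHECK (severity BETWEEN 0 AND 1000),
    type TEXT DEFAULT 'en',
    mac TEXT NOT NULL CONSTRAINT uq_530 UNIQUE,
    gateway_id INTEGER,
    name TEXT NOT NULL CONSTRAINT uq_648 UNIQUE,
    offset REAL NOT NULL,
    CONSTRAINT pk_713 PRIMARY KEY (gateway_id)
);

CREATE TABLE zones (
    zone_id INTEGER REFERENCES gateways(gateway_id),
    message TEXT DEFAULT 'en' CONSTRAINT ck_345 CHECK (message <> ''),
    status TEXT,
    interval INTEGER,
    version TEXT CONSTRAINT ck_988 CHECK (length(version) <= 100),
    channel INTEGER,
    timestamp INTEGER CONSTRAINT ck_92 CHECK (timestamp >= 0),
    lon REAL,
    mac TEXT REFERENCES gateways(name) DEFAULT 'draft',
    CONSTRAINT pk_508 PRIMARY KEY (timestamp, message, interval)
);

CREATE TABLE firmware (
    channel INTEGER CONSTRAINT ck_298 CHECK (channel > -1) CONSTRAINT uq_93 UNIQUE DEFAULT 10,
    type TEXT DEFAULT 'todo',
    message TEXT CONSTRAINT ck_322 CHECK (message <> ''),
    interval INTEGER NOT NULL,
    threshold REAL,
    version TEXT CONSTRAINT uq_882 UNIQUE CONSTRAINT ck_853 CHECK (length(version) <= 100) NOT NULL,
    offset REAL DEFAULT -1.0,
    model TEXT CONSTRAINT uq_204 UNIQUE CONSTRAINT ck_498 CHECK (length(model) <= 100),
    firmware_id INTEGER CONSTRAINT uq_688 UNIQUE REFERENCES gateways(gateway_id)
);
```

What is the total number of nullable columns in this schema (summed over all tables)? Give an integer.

17

sites: 3 nullable (severity, mac, name — PK (site_id, serial) and explicit NOT NULL columns excluded).
gateways: 1 nullable (type — PK (gateway_id) and explicit NOT NULL columns excluded).
zones: 6 nullable (zone_id, status, version, channel, lon, mac — PK (timestamp, message, interval) and explicit NOT NULL columns excluded).
firmware: 7 nullable (channel, type, message, threshold, offset, model, firmware_id — PK none and explicit NOT NULL columns excluded).
Total: 3 + 1 + 6 + 7 = 17.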